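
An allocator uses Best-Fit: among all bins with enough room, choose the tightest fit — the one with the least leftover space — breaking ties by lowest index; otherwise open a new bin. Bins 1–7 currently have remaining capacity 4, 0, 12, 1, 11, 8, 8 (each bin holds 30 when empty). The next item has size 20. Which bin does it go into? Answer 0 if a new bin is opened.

No bin has ≥ 20 free, so a new bin is opened.

0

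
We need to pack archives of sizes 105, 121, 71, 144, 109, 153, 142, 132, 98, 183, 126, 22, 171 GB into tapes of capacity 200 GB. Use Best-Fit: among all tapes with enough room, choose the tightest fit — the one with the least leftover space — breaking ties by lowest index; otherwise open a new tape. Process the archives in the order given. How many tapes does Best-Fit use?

Put 105 GB in tape 1; 95 GB remain.
Put 121 GB in tape 2; 79 GB remain.
Put 71 GB in tape 2; 8 GB remain.
Put 144 GB in tape 3; 56 GB remain.
Put 109 GB in tape 4; 91 GB remain.
Put 153 GB in tape 5; 47 GB remain.
Put 142 GB in tape 6; 58 GB remain.
Put 132 GB in tape 7; 68 GB remain.
Put 98 GB in tape 8; 102 GB remain.
Put 183 GB in tape 9; 17 GB remain.
Put 126 GB in tape 10; 74 GB remain.
Put 22 GB in tape 5; 25 GB remain.
Put 171 GB in tape 11; 29 GB remain.
Final tapes: [105] [121,71] [144] [109] [153,22] [142] [132] [98] [183] [126] [171].

11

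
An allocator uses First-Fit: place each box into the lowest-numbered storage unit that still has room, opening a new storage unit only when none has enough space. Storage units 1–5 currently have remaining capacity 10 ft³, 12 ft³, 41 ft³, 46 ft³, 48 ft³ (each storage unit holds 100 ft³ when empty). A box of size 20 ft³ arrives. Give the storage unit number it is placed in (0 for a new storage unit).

Storage units with room: storage unit 3 (41 ft³), storage unit 4 (46 ft³), storage unit 5 (48 ft³).
The first with room is storage unit 3.

3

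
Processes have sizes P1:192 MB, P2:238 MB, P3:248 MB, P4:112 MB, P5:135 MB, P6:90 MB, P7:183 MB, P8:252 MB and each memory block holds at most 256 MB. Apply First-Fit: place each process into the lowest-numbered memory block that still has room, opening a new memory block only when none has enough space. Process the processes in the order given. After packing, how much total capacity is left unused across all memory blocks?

memory block 1: place P1 (192 MB), 64 MB left
memory block 2: place P2 (238 MB), 18 MB left
memory block 3: place P3 (248 MB), 8 MB left
memory block 4: place P4 (112 MB), 144 MB left
memory block 4: place P5 (135 MB), 9 MB left
memory block 5: place P6 (90 MB), 166 MB left
memory block 6: place P7 (183 MB), 73 MB left
memory block 7: place P8 (252 MB), 4 MB left
7 memory blocks × 256 MB = 1792 MB; used 1450 MB; unused 342 MB.

342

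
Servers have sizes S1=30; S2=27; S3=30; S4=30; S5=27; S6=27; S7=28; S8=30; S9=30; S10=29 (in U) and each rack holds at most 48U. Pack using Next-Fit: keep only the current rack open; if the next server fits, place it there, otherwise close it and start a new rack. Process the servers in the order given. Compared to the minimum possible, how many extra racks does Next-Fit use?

Next-Fit: [30] [27] [30] [30] [27] [27] [28] [30] [30] [29] → 10 racks.
10 servers exceed 24U (half the capacity), and no two of those can share a rack, so at least 10 racks are needed.
So 10 is already optimal.

0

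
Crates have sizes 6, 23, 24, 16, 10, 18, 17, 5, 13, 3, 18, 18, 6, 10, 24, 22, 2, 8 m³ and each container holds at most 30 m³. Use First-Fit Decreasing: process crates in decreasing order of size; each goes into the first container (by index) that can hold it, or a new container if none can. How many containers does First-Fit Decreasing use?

Sorted descending: 24, 24, 23, 22, 18, 18, 18, 17, 16, 13, 10, 10, 8, 6, 6, 5, 3, 2.
24 m³ → container 1 (remaining 6 m³)
24 m³ → container 2 (remaining 6 m³)
23 m³ → container 3 (remaining 7 m³)
22 m³ → container 4 (remaining 8 m³)
18 m³ → container 5 (remaining 12 m³)
18 m³ → container 6 (remaining 12 m³)
18 m³ → container 7 (remaining 12 m³)
17 m³ → container 8 (remaining 13 m³)
16 m³ → container 9 (remaining 14 m³)
13 m³ → container 8 (remaining 0 m³)
10 m³ → container 5 (remaining 2 m³)
10 m³ → container 6 (remaining 2 m³)
8 m³ → container 4 (remaining 0 m³)
6 m³ → container 1 (remaining 0 m³)
6 m³ → container 2 (remaining 0 m³)
5 m³ → container 3 (remaining 2 m³)
3 m³ → container 7 (remaining 9 m³)
2 m³ → container 3 (remaining 0 m³)

9 containers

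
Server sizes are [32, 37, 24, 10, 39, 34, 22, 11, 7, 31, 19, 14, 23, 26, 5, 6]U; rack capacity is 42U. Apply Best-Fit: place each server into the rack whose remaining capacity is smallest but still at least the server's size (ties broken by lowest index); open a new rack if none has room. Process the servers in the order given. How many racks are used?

32U → rack 1 (remaining 10U)
37U → rack 2 (remaining 5U)
24U → rack 3 (remaining 18U)
10U → rack 1 (remaining 0U)
39U → rack 4 (remaining 3U)
34U → rack 5 (remaining 8U)
22U → rack 6 (remaining 20U)
11U → rack 3 (remaining 7U)
7U → rack 3 (remaining 0U)
31U → rack 7 (remaining 11U)
19U → rack 6 (remaining 1U)
14U → rack 8 (remaining 28U)
23U → rack 8 (remaining 5U)
26U → rack 9 (remaining 16U)
5U → rack 2 (remaining 0U)
6U → rack 5 (remaining 2U)

9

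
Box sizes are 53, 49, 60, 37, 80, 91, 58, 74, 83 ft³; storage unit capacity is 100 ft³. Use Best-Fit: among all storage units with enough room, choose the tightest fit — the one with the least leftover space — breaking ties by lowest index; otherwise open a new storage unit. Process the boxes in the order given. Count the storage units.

53 ft³ → storage unit 1 (remaining 47 ft³)
49 ft³ → storage unit 2 (remaining 51 ft³)
60 ft³ → storage unit 3 (remaining 40 ft³)
37 ft³ → storage unit 3 (remaining 3 ft³)
80 ft³ → storage unit 4 (remaining 20 ft³)
91 ft³ → storage unit 5 (remaining 9 ft³)
58 ft³ → storage unit 6 (remaining 42 ft³)
74 ft³ → storage unit 7 (remaining 26 ft³)
83 ft³ → storage unit 8 (remaining 17 ft³)
Final storage units: [53] [49] [60,37] [80] [91] [58] [74] [83].

8 storage units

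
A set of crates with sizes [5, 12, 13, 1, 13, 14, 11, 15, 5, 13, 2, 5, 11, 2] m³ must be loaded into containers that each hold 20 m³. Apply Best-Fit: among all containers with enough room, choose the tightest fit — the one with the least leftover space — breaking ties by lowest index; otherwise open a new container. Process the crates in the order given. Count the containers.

8 containers

Put 5 m³ in container 1; 15 m³ remain.
Put 12 m³ in container 1; 3 m³ remain.
Put 13 m³ in container 2; 7 m³ remain.
Put 1 m³ in container 1; 2 m³ remain.
Put 13 m³ in container 3; 7 m³ remain.
Put 14 m³ in container 4; 6 m³ remain.
Put 11 m³ in container 5; 9 m³ remain.
Put 15 m³ in container 6; 5 m³ remain.
Put 5 m³ in container 6; 0 m³ remain.
Put 13 m³ in container 7; 7 m³ remain.
Put 2 m³ in container 1; 0 m³ remain.
Put 5 m³ in container 4; 1 m³ remain.
Put 11 m³ in container 8; 9 m³ remain.
Put 2 m³ in container 2; 5 m³ remain.
Final containers: [5,12,1,2] [13,2] [13] [14,5] [11] [15,5] [13] [11].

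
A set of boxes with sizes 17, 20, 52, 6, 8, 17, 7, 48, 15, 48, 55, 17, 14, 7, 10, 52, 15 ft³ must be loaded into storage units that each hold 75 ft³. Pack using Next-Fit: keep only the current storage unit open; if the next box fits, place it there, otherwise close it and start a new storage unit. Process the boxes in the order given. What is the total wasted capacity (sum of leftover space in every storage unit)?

117

storage unit 1: place 17 ft³, 58 ft³ left
storage unit 1: place 20 ft³, 38 ft³ left
storage unit 2: place 52 ft³, 23 ft³ left
storage unit 2: place 6 ft³, 17 ft³ left
storage unit 2: place 8 ft³, 9 ft³ left
storage unit 3: place 17 ft³, 58 ft³ left
storage unit 3: place 7 ft³, 51 ft³ left
storage unit 3: place 48 ft³, 3 ft³ left
storage unit 4: place 15 ft³, 60 ft³ left
storage unit 4: place 48 ft³, 12 ft³ left
storage unit 5: place 55 ft³, 20 ft³ left
storage unit 5: place 17 ft³, 3 ft³ left
storage unit 6: place 14 ft³, 61 ft³ left
storage unit 6: place 7 ft³, 54 ft³ left
storage unit 6: place 10 ft³, 44 ft³ left
storage unit 7: place 52 ft³, 23 ft³ left
storage unit 7: place 15 ft³, 8 ft³ left
7 storage units × 75 ft³ = 525 ft³; used 408 ft³; unused 117 ft³.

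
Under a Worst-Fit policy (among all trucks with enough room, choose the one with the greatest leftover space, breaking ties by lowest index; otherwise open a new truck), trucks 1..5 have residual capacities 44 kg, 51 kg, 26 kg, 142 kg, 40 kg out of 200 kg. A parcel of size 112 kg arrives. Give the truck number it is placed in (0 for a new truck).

Trucks with room: truck 4 (142 kg).
Most room is truck 4 with 142 kg free.

4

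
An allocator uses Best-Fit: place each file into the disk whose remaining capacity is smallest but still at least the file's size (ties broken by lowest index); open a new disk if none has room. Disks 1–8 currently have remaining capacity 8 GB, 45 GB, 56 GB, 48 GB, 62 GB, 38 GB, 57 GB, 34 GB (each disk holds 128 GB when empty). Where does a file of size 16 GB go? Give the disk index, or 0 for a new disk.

Disks with room: disk 2 (45 GB), disk 3 (56 GB), disk 4 (48 GB), disk 5 (62 GB), disk 6 (38 GB), disk 7 (57 GB), disk 8 (34 GB).
Tightest fit is disk 8 with 34 GB free.

8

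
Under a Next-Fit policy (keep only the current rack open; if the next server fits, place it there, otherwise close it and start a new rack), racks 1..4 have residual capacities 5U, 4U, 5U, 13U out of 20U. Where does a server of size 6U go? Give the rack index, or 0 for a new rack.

4

Next-Fit only looks at rack 4, which has 13U free.
6U fits there.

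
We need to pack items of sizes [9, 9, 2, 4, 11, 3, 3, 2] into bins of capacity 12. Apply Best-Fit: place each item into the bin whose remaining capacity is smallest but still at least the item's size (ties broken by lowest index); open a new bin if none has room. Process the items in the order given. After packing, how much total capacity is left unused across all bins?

9 → bin 1 (remaining 3)
9 → bin 2 (remaining 3)
2 → bin 1 (remaining 1)
4 → bin 3 (remaining 8)
11 → bin 4 (remaining 1)
3 → bin 2 (remaining 0)
3 → bin 3 (remaining 5)
2 → bin 3 (remaining 3)
4 bins × 12 = 48; used 43; unused 5.

5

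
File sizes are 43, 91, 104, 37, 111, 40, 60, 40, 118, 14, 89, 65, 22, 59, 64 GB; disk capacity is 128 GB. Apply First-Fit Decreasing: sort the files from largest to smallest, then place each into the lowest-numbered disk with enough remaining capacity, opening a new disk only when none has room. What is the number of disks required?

Sorted descending: 118, 111, 104, 91, 89, 65, 64, 60, 59, 43, 40, 40, 37, 22, 14.
Put 118 GB in disk 1; 10 GB remain.
Put 111 GB in disk 2; 17 GB remain.
Put 104 GB in disk 3; 24 GB remain.
Put 91 GB in disk 4; 37 GB remain.
Put 89 GB in disk 5; 39 GB remain.
Put 65 GB in disk 6; 63 GB remain.
Put 64 GB in disk 7; 64 GB remain.
Put 60 GB in disk 6; 3 GB remain.
Put 59 GB in disk 7; 5 GB remain.
Put 43 GB in disk 8; 85 GB remain.
Put 40 GB in disk 8; 45 GB remain.
Put 40 GB in disk 8; 5 GB remain.
Put 37 GB in disk 4; 0 GB remain.
Put 22 GB in disk 3; 2 GB remain.
Put 14 GB in disk 2; 3 GB remain.

8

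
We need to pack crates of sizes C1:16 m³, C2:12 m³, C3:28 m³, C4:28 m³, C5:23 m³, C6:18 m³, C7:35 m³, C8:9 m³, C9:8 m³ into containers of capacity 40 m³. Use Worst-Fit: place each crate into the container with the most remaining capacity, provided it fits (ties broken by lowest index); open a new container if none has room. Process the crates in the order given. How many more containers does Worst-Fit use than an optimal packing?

1

Worst-Fit: [16,12] [28] [28] [23,8] [18,9] [35] → 6 containers.
Total size 177 m³; any packing needs at least ⌈177/40⌉ = 5 containers.
An optimal packing achieves that bound: [35] [28,12] [28,9] [23,16] [18,8] → 5 containers.
Excess: 6 − 5 = 1.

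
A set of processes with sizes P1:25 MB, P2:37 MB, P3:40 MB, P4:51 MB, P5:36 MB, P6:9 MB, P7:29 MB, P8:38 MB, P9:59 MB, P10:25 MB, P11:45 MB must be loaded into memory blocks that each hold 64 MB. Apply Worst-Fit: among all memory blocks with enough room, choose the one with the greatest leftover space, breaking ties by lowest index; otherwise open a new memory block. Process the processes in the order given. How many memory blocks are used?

P1 (25 MB) → memory block 1 (remaining 39 MB)
P2 (37 MB) → memory block 1 (remaining 2 MB)
P3 (40 MB) → memory block 2 (remaining 24 MB)
P4 (51 MB) → memory block 3 (remaining 13 MB)
P5 (36 MB) → memory block 4 (remaining 28 MB)
P6 (9 MB) → memory block 4 (remaining 19 MB)
P7 (29 MB) → memory block 5 (remaining 35 MB)
P8 (38 MB) → memory block 6 (remaining 26 MB)
P9 (59 MB) → memory block 7 (remaining 5 MB)
P10 (25 MB) → memory block 5 (remaining 10 MB)
P11 (45 MB) → memory block 8 (remaining 19 MB)
Final memory blocks: [25,37] [40] [51] [36,9] [29,25] [38] [59] [45].

8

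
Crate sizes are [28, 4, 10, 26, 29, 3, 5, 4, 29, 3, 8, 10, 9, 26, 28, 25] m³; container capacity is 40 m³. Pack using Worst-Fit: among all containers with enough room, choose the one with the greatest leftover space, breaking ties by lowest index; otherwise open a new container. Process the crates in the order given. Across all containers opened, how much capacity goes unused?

28 m³ → container 1 (remaining 12 m³)
4 m³ → container 1 (remaining 8 m³)
10 m³ → container 2 (remaining 30 m³)
26 m³ → container 2 (remaining 4 m³)
29 m³ → container 3 (remaining 11 m³)
3 m³ → container 3 (remaining 8 m³)
5 m³ → container 1 (remaining 3 m³)
4 m³ → container 3 (remaining 4 m³)
29 m³ → container 4 (remaining 11 m³)
3 m³ → container 4 (remaining 8 m³)
8 m³ → container 4 (remaining 0 m³)
10 m³ → container 5 (remaining 30 m³)
9 m³ → container 5 (remaining 21 m³)
26 m³ → container 6 (remaining 14 m³)
28 m³ → container 7 (remaining 12 m³)
25 m³ → container 8 (remaining 15 m³)
8 containers × 40 m³ = 320 m³; used 247 m³; unused 73 m³.

73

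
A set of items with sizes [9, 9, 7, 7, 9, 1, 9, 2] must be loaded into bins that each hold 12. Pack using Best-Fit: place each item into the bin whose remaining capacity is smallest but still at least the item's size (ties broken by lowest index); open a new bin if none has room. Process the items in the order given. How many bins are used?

bin 1: place 9, 3 left
bin 2: place 9, 3 left
bin 3: place 7, 5 left
bin 4: place 7, 5 left
bin 5: place 9, 3 left
bin 1: place 1, 2 left
bin 6: place 9, 3 left
bin 1: place 2, 0 left
Final bins: [9,1,2] [9] [7] [7] [9] [9].

6 bins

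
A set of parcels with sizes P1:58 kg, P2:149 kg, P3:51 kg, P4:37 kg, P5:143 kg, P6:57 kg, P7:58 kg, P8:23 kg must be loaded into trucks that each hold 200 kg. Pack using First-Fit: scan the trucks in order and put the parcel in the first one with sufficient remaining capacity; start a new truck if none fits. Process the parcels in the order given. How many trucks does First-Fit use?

Put P1 (58 kg) in truck 1; 142 kg remain.
Put P2 (149 kg) in truck 2; 51 kg remain.
Put P3 (51 kg) in truck 1; 91 kg remain.
Put P4 (37 kg) in truck 1; 54 kg remain.
Put P5 (143 kg) in truck 3; 57 kg remain.
Put P6 (57 kg) in truck 3; 0 kg remain.
Put P7 (58 kg) in truck 4; 142 kg remain.
Put P8 (23 kg) in truck 1; 31 kg remain.
Final trucks: [58,51,37,23] [149] [143,57] [58].

4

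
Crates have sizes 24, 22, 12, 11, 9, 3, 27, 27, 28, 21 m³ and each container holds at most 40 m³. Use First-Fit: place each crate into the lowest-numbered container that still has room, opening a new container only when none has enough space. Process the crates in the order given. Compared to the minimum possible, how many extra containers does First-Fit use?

First-Fit: [24,12,3] [22,11] [9,27] [27] [28] [21] → 6 containers.
6 crates exceed 20 m³ (half the capacity), and no two of those can share a container, so at least 6 containers are needed.
So 6 is already optimal.

0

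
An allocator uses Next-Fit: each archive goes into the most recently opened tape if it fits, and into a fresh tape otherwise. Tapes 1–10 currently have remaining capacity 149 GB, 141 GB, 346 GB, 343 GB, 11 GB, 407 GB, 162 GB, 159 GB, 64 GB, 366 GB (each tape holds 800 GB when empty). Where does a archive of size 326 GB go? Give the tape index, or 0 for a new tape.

10

Next-Fit only looks at tape 10, which has 366 GB free.
326 GB fits there.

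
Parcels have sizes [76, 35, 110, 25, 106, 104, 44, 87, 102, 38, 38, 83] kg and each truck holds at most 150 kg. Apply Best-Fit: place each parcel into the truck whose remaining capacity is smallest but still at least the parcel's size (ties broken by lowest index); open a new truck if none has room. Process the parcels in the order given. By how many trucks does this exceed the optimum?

Best-Fit: [76,35,25] [110,38] [106,44] [104,38] [87] [102] [83] → 7 trucks.
7 parcels exceed 75 kg (half the capacity), and no two of those can share a truck, so at least 7 trucks are needed.
So 7 is already optimal.

0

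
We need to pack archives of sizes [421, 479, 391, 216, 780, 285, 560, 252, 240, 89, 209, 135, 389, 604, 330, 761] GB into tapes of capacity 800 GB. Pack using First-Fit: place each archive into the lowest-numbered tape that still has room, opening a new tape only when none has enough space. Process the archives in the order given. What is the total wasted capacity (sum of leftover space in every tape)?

tape 1: place 421 GB, 379 GB left
tape 2: place 479 GB, 321 GB left
tape 3: place 391 GB, 409 GB left
tape 1: place 216 GB, 163 GB left
tape 4: place 780 GB, 20 GB left
tape 2: place 285 GB, 36 GB left
tape 5: place 560 GB, 240 GB left
tape 3: place 252 GB, 157 GB left
tape 5: place 240 GB, 0 GB left
tape 1: place 89 GB, 74 GB left
tape 6: place 209 GB, 591 GB left
tape 3: place 135 GB, 22 GB left
tape 6: place 389 GB, 202 GB left
tape 7: place 604 GB, 196 GB left
tape 8: place 330 GB, 470 GB left
tape 9: place 761 GB, 39 GB left
9 tapes × 800 GB = 7200 GB; used 6141 GB; unused 1059 GB.

1059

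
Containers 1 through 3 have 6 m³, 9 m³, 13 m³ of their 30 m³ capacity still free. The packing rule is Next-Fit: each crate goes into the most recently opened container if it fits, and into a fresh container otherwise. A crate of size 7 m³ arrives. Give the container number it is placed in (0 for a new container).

Next-Fit only looks at container 3, which has 13 m³ free.
7 m³ fits there.

3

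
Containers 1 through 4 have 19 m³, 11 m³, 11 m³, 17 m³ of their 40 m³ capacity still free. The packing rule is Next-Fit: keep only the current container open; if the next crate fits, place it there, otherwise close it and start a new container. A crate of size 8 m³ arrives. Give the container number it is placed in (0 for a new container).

4

Next-Fit only looks at container 4, which has 17 m³ free.
8 m³ fits there.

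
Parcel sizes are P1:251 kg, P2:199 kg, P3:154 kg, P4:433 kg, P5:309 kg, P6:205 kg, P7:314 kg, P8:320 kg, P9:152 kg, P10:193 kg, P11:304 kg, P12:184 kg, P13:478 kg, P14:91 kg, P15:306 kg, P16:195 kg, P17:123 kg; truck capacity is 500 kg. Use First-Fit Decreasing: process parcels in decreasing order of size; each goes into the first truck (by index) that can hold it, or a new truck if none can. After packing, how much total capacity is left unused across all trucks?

289

Sorted descending: 478, 433, 320, 314, 309, 306, 304, 251, 205, 199, 195, 193, 184, 154, 152, 123, 91.
478 kg → truck 1 (remaining 22 kg)
433 kg → truck 2 (remaining 67 kg)
320 kg → truck 3 (remaining 180 kg)
314 kg → truck 4 (remaining 186 kg)
309 kg → truck 5 (remaining 191 kg)
306 kg → truck 6 (remaining 194 kg)
304 kg → truck 7 (remaining 196 kg)
251 kg → truck 8 (remaining 249 kg)
205 kg → truck 8 (remaining 44 kg)
199 kg → truck 9 (remaining 301 kg)
195 kg → truck 7 (remaining 1 kg)
193 kg → truck 6 (remaining 1 kg)
184 kg → truck 4 (remaining 2 kg)
154 kg → truck 3 (remaining 26 kg)
152 kg → truck 5 (remaining 39 kg)
123 kg → truck 9 (remaining 178 kg)
91 kg → truck 9 (remaining 87 kg)
9 trucks × 500 kg = 4500 kg; used 4211 kg; unused 289 kg.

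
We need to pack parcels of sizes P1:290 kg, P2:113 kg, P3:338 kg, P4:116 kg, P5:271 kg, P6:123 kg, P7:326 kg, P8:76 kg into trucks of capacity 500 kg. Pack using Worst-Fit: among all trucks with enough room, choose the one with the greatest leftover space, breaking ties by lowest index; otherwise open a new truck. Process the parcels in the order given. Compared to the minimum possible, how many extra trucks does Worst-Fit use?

0

Worst-Fit: [290,113] [338,116] [271,123] [326,76] → 4 trucks.
Total size 1653 kg; any packing needs at least ⌈1653/500⌉ = 4 trucks.
So 4 is already optimal.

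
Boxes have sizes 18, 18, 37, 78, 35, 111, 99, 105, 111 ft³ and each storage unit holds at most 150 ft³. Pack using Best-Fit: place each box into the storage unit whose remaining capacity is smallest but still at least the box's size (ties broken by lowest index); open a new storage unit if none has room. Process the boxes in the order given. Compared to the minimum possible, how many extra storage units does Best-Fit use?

1

Best-Fit: [18,18,37] [78,35] [111] [99] [105] [111] → 6 storage units.
Total size 612 ft³; any packing needs at least ⌈612/150⌉ = 5 storage units.
An optimal packing achieves that bound: [111,37] [111,35] [105,18,18] [99] [78] → 5 storage units.
Excess: 6 − 5 = 1.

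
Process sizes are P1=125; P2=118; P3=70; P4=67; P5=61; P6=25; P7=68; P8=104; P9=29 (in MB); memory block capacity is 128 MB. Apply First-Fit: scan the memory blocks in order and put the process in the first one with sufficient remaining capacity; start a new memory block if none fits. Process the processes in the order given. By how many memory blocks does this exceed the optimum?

First-Fit: [125] [118] [70,25,29] [67,61] [68] [104] → 6 memory blocks.
Total size 667 MB; any packing needs at least ⌈667/128⌉ = 6 memory blocks.
So 6 is already optimal.

0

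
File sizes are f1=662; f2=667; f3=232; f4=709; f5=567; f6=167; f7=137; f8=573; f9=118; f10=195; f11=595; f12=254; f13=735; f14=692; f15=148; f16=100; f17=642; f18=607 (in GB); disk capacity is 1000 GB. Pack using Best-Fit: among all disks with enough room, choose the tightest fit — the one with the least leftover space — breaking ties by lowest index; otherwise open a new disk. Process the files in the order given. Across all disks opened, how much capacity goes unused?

2200

Put f1 (662 GB) in disk 1; 338 GB remain.
Put f2 (667 GB) in disk 2; 333 GB remain.
Put f3 (232 GB) in disk 2; 101 GB remain.
Put f4 (709 GB) in disk 3; 291 GB remain.
Put f5 (567 GB) in disk 4; 433 GB remain.
Put f6 (167 GB) in disk 3; 124 GB remain.
Put f7 (137 GB) in disk 1; 201 GB remain.
Put f8 (573 GB) in disk 5; 427 GB remain.
Put f9 (118 GB) in disk 3; 6 GB remain.
Put f10 (195 GB) in disk 1; 6 GB remain.
Put f11 (595 GB) in disk 6; 405 GB remain.
Put f12 (254 GB) in disk 6; 151 GB remain.
Put f13 (735 GB) in disk 7; 265 GB remain.
Put f14 (692 GB) in disk 8; 308 GB remain.
Put f15 (148 GB) in disk 6; 3 GB remain.
Put f16 (100 GB) in disk 2; 1 GB remain.
Put f17 (642 GB) in disk 9; 358 GB remain.
Put f18 (607 GB) in disk 10; 393 GB remain.
10 disks × 1000 GB = 10000 GB; used 7800 GB; unused 2200 GB.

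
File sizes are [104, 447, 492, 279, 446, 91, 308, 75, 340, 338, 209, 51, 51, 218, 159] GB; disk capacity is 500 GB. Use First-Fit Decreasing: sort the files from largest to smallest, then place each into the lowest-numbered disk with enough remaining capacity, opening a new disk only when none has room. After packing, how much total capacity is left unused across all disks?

Sorted descending: 492, 447, 446, 340, 338, 308, 279, 218, 209, 159, 104, 91, 75, 51, 51.
Put 492 GB in disk 1; 8 GB remain.
Put 447 GB in disk 2; 53 GB remain.
Put 446 GB in disk 3; 54 GB remain.
Put 340 GB in disk 4; 160 GB remain.
Put 338 GB in disk 5; 162 GB remain.
Put 308 GB in disk 6; 192 GB remain.
Put 279 GB in disk 7; 221 GB remain.
Put 218 GB in disk 7; 3 GB remain.
Put 209 GB in disk 8; 291 GB remain.
Put 159 GB in disk 4; 1 GB remain.
Put 104 GB in disk 5; 58 GB remain.
Put 91 GB in disk 6; 101 GB remain.
Put 75 GB in disk 6; 26 GB remain.
Put 51 GB in disk 2; 2 GB remain.
Put 51 GB in disk 3; 3 GB remain.
8 disks × 500 GB = 4000 GB; used 3608 GB; unused 392 GB.

392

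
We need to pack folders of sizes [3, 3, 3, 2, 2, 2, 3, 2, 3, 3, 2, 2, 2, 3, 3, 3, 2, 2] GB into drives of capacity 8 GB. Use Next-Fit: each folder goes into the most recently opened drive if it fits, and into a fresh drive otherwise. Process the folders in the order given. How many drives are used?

Put 3 GB in drive 1; 5 GB remain.
Put 3 GB in drive 1; 2 GB remain.
Put 3 GB in drive 2; 5 GB remain.
Put 2 GB in drive 2; 3 GB remain.
Put 2 GB in drive 2; 1 GB remain.
Put 2 GB in drive 3; 6 GB remain.
Put 3 GB in drive 3; 3 GB remain.
Put 2 GB in drive 3; 1 GB remain.
Put 3 GB in drive 4; 5 GB remain.
Put 3 GB in drive 4; 2 GB remain.
Put 2 GB in drive 4; 0 GB remain.
Put 2 GB in drive 5; 6 GB remain.
Put 2 GB in drive 5; 4 GB remain.
Put 3 GB in drive 5; 1 GB remain.
Put 3 GB in drive 6; 5 GB remain.
Put 3 GB in drive 6; 2 GB remain.
Put 2 GB in drive 6; 0 GB remain.
Put 2 GB in drive 7; 6 GB remain.
Final drives: [3,3] [3,2,2] [2,3,2] [3,3,2] [2,2,3] [3,3,2] [2].

7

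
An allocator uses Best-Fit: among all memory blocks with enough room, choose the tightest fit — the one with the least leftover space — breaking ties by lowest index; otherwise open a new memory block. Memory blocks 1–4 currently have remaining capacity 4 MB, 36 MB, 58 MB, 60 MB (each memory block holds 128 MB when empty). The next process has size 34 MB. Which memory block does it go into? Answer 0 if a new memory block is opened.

Memory blocks with room: memory block 2 (36 MB), memory block 3 (58 MB), memory block 4 (60 MB).
Tightest fit is memory block 2 with 36 MB free.

2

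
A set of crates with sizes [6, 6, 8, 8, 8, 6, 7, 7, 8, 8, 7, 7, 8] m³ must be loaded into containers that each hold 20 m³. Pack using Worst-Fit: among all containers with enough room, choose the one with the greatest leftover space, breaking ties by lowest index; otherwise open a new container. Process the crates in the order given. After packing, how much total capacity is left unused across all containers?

container 1: place 6 m³, 14 m³ left
container 1: place 6 m³, 8 m³ left
container 1: place 8 m³, 0 m³ left
container 2: place 8 m³, 12 m³ left
container 2: place 8 m³, 4 m³ left
container 3: place 6 m³, 14 m³ left
container 3: place 7 m³, 7 m³ left
container 3: place 7 m³, 0 m³ left
container 4: place 8 m³, 12 m³ left
container 4: place 8 m³, 4 m³ left
container 5: place 7 m³, 13 m³ left
container 5: place 7 m³, 6 m³ left
container 6: place 8 m³, 12 m³ left
6 containers × 20 m³ = 120 m³; used 94 m³; unused 26 m³.

26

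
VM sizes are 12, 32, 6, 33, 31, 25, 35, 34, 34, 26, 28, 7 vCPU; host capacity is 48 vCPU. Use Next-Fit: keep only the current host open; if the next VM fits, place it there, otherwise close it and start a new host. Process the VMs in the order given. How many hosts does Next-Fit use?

Put 12 vCPU in host 1; 36 vCPU remain.
Put 32 vCPU in host 1; 4 vCPU remain.
Put 6 vCPU in host 2; 42 vCPU remain.
Put 33 vCPU in host 2; 9 vCPU remain.
Put 31 vCPU in host 3; 17 vCPU remain.
Put 25 vCPU in host 4; 23 vCPU remain.
Put 35 vCPU in host 5; 13 vCPU remain.
Put 34 vCPU in host 6; 14 vCPU remain.
Put 34 vCPU in host 7; 14 vCPU remain.
Put 26 vCPU in host 8; 22 vCPU remain.
Put 28 vCPU in host 9; 20 vCPU remain.
Put 7 vCPU in host 9; 13 vCPU remain.

9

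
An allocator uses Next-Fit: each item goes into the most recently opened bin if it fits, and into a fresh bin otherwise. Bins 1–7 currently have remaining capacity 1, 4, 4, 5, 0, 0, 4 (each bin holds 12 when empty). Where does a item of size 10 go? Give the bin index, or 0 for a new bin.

Next-Fit only looks at bin 7, which has 4 free.
10 does not fit, so a new bin is opened.

0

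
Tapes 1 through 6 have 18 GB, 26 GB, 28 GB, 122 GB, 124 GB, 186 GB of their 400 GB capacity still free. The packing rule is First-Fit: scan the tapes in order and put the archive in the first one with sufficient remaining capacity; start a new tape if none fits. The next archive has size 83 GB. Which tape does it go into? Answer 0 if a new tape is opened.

4

Tapes with room: tape 4 (122 GB), tape 5 (124 GB), tape 6 (186 GB).
The first with room is tape 4.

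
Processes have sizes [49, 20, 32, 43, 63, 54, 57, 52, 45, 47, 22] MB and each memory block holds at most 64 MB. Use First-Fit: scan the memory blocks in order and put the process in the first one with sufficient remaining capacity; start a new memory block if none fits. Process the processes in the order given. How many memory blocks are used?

10

Put 49 MB in memory block 1; 15 MB remain.
Put 20 MB in memory block 2; 44 MB remain.
Put 32 MB in memory block 2; 12 MB remain.
Put 43 MB in memory block 3; 21 MB remain.
Put 63 MB in memory block 4; 1 MB remain.
Put 54 MB in memory block 5; 10 MB remain.
Put 57 MB in memory block 6; 7 MB remain.
Put 52 MB in memory block 7; 12 MB remain.
Put 45 MB in memory block 8; 19 MB remain.
Put 47 MB in memory block 9; 17 MB remain.
Put 22 MB in memory block 10; 42 MB remain.
Final memory blocks: [49] [20,32] [43] [63] [54] [57] [52] [45] [47] [22].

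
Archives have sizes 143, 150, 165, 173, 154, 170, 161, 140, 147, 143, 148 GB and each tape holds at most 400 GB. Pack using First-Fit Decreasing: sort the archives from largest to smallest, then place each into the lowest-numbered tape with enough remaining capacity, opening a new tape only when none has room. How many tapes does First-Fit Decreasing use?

6

Sorted descending: 173, 170, 165, 161, 154, 150, 148, 147, 143, 143, 140.
Put 173 GB in tape 1; 227 GB remain.
Put 170 GB in tape 1; 57 GB remain.
Put 165 GB in tape 2; 235 GB remain.
Put 161 GB in tape 2; 74 GB remain.
Put 154 GB in tape 3; 246 GB remain.
Put 150 GB in tape 3; 96 GB remain.
Put 148 GB in tape 4; 252 GB remain.
Put 147 GB in tape 4; 105 GB remain.
Put 143 GB in tape 5; 257 GB remain.
Put 143 GB in tape 5; 114 GB remain.
Put 140 GB in tape 6; 260 GB remain.
Final tapes: [173,170] [165,161] [154,150] [148,147] [143,143] [140].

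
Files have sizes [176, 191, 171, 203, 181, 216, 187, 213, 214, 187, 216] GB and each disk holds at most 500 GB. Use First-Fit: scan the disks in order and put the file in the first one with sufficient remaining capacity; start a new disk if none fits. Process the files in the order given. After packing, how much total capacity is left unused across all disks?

Put 176 GB in disk 1; 324 GB remain.
Put 191 GB in disk 1; 133 GB remain.
Put 171 GB in disk 2; 329 GB remain.
Put 203 GB in disk 2; 126 GB remain.
Put 181 GB in disk 3; 319 GB remain.
Put 216 GB in disk 3; 103 GB remain.
Put 187 GB in disk 4; 313 GB remain.
Put 213 GB in disk 4; 100 GB remain.
Put 214 GB in disk 5; 286 GB remain.
Put 187 GB in disk 5; 99 GB remain.
Put 216 GB in disk 6; 284 GB remain.
6 disks × 500 GB = 3000 GB; used 2155 GB; unused 845 GB.

845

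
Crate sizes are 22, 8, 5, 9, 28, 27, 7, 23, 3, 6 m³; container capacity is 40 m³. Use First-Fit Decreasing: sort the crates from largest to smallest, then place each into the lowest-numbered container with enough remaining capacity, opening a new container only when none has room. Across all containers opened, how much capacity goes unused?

22

Sorted descending: 28, 27, 23, 22, 9, 8, 7, 6, 5, 3.
28 m³ → container 1 (remaining 12 m³)
27 m³ → container 2 (remaining 13 m³)
23 m³ → container 3 (remaining 17 m³)
22 m³ → container 4 (remaining 18 m³)
9 m³ → container 1 (remaining 3 m³)
8 m³ → container 2 (remaining 5 m³)
7 m³ → container 3 (remaining 10 m³)
6 m³ → container 3 (remaining 4 m³)
5 m³ → container 2 (remaining 0 m³)
3 m³ → container 1 (remaining 0 m³)
4 containers × 40 m³ = 160 m³; used 138 m³; unused 22 m³.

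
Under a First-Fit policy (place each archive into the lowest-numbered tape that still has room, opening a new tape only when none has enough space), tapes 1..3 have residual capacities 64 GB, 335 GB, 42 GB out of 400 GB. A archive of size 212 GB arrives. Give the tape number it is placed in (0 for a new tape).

2

Tapes with room: tape 2 (335 GB).
The first with room is tape 2.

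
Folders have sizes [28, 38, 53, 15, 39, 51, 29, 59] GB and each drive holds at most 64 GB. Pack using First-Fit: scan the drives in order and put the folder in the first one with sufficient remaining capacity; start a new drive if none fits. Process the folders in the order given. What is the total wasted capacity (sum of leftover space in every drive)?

Put 28 GB in drive 1; 36 GB remain.
Put 38 GB in drive 2; 26 GB remain.
Put 53 GB in drive 3; 11 GB remain.
Put 15 GB in drive 1; 21 GB remain.
Put 39 GB in drive 4; 25 GB remain.
Put 51 GB in drive 5; 13 GB remain.
Put 29 GB in drive 6; 35 GB remain.
Put 59 GB in drive 7; 5 GB remain.
7 drives × 64 GB = 448 GB; used 312 GB; unused 136 GB.

136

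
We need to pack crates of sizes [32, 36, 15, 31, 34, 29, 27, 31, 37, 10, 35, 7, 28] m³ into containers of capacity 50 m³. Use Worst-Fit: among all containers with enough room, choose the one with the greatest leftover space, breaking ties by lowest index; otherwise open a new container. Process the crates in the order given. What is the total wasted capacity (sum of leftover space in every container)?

148

Put 32 m³ in container 1; 18 m³ remain.
Put 36 m³ in container 2; 14 m³ remain.
Put 15 m³ in container 1; 3 m³ remain.
Put 31 m³ in container 3; 19 m³ remain.
Put 34 m³ in container 4; 16 m³ remain.
Put 29 m³ in container 5; 21 m³ remain.
Put 27 m³ in container 6; 23 m³ remain.
Put 31 m³ in container 7; 19 m³ remain.
Put 37 m³ in container 8; 13 m³ remain.
Put 10 m³ in container 6; 13 m³ remain.
Put 35 m³ in container 9; 15 m³ remain.
Put 7 m³ in container 5; 14 m³ remain.
Put 28 m³ in container 10; 22 m³ remain.
10 containers × 50 m³ = 500 m³; used 352 m³; unused 148 m³.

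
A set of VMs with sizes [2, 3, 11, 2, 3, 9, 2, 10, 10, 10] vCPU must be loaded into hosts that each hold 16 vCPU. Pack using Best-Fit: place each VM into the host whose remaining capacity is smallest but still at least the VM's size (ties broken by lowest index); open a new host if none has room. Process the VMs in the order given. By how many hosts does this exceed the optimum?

0

Best-Fit: [2,3,11] [2,3,9,2] [10] [10] [10] → 5 hosts.
5 VMs exceed 8 vCPU (half the capacity), and no two of those can share a host, so at least 5 hosts are needed.
So 5 is already optimal.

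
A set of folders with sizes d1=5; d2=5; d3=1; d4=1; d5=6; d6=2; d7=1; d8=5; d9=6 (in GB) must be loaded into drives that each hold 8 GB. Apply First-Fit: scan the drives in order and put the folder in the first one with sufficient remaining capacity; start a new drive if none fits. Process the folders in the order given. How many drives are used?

5 drives

Put d1 (5 GB) in drive 1; 3 GB remain.
Put d2 (5 GB) in drive 2; 3 GB remain.
Put d3 (1 GB) in drive 1; 2 GB remain.
Put d4 (1 GB) in drive 1; 1 GB remain.
Put d5 (6 GB) in drive 3; 2 GB remain.
Put d6 (2 GB) in drive 2; 1 GB remain.
Put d7 (1 GB) in drive 1; 0 GB remain.
Put d8 (5 GB) in drive 4; 3 GB remain.
Put d9 (6 GB) in drive 5; 2 GB remain.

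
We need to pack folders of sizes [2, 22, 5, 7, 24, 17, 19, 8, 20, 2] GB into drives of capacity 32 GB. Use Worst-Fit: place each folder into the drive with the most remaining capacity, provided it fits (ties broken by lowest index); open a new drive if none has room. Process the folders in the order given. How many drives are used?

5

drive 1: place 2 GB, 30 GB left
drive 1: place 22 GB, 8 GB left
drive 1: place 5 GB, 3 GB left
drive 2: place 7 GB, 25 GB left
drive 2: place 24 GB, 1 GB left
drive 3: place 17 GB, 15 GB left
drive 4: place 19 GB, 13 GB left
drive 3: place 8 GB, 7 GB left
drive 5: place 20 GB, 12 GB left
drive 4: place 2 GB, 11 GB left
Final drives: [2,22,5] [7,24] [17,8] [19,2] [20].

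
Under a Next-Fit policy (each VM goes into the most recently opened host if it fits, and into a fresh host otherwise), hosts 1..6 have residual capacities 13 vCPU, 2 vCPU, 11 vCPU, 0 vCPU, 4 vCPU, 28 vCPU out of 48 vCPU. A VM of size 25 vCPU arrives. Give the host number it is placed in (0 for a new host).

6

Next-Fit only looks at host 6, which has 28 vCPU free.
25 vCPU fits there.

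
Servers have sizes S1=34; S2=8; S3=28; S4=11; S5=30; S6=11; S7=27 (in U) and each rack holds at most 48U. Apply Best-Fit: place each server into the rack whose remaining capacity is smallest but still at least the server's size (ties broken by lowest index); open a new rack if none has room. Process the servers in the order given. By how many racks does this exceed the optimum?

Best-Fit: [34,8] [28,11] [30,11] [27] → 4 racks.
Total size 149U; any packing needs at least ⌈149/48⌉ = 4 racks.
So 4 is already optimal.

0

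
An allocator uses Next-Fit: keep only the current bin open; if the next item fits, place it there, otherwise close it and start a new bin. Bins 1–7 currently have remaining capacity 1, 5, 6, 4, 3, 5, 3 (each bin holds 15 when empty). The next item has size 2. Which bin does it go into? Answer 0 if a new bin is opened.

7

Next-Fit only looks at bin 7, which has 3 free.
2 fits there.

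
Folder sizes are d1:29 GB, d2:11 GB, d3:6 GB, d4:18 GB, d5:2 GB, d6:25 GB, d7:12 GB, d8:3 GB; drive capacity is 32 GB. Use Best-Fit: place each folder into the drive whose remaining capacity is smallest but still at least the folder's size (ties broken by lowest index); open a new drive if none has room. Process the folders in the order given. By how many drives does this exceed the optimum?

Best-Fit: [29,2] [11,6] [18,12] [25,3] → 4 drives.
Total size 106 GB; any packing needs at least ⌈106/32⌉ = 4 drives.
So 4 is already optimal.

0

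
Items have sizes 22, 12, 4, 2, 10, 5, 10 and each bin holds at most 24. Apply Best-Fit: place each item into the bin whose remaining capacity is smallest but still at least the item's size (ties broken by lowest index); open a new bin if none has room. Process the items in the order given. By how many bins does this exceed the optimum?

0

Best-Fit: [22,2] [12,4,5] [10,10] → 3 bins.
Total size 65; any packing needs at least ⌈65/24⌉ = 3 bins.
So 3 is already optimal.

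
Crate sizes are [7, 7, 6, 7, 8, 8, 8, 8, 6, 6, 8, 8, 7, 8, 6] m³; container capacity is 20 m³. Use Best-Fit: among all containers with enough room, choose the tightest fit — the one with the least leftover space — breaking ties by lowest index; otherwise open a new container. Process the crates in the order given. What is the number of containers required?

7

container 1: place 7 m³, 13 m³ left
container 1: place 7 m³, 6 m³ left
container 1: place 6 m³, 0 m³ left
container 2: place 7 m³, 13 m³ left
container 2: place 8 m³, 5 m³ left
container 3: place 8 m³, 12 m³ left
container 3: place 8 m³, 4 m³ left
container 4: place 8 m³, 12 m³ left
container 4: place 6 m³, 6 m³ left
container 4: place 6 m³, 0 m³ left
container 5: place 8 m³, 12 m³ left
container 5: place 8 m³, 4 m³ left
container 6: place 7 m³, 13 m³ left
container 6: place 8 m³, 5 m³ left
container 7: place 6 m³, 14 m³ left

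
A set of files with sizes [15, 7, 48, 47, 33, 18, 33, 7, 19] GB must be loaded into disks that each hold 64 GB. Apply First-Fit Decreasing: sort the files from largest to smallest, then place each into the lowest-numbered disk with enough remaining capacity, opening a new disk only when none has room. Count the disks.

Sorted descending: 48, 47, 33, 33, 19, 18, 15, 7, 7.
disk 1: place 48 GB, 16 GB left
disk 2: place 47 GB, 17 GB left
disk 3: place 33 GB, 31 GB left
disk 4: place 33 GB, 31 GB left
disk 3: place 19 GB, 12 GB left
disk 4: place 18 GB, 13 GB left
disk 1: place 15 GB, 1 GB left
disk 2: place 7 GB, 10 GB left
disk 2: place 7 GB, 3 GB left

4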